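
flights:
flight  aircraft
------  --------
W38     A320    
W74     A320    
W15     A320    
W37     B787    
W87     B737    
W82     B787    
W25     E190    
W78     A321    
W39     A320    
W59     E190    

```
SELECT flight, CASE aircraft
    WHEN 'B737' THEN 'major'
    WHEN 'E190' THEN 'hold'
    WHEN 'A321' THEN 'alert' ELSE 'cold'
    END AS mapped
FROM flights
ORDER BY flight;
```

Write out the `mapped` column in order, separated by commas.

flight=W15: ELSE → cold
flight=W25: aircraft='E190' → hold
flight=W37: ELSE → cold
flight=W38: ELSE → cold
flight=W39: ELSE → cold
flight=W59: aircraft='E190' → hold
flight=W74: ELSE → cold
flight=W78: aircraft='A321' → alert
flight=W82: ELSE → cold
flight=W87: aircraft='B737' → major

cold, hold, cold, cold, cold, hold, cold, alert, cold, major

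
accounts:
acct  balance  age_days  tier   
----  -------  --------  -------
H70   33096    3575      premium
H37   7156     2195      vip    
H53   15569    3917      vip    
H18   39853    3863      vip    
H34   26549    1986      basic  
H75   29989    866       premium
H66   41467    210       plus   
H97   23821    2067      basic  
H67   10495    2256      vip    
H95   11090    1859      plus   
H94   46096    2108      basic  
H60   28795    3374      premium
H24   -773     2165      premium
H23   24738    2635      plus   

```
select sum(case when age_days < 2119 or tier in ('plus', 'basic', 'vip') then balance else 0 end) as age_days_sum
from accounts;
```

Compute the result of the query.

acct=H70: ✗
acct=H37: ✓ → 7156
acct=H53: ✓ → 15569
acct=H18: ✓ → 39853
acct=H34: ✓ → 26549
acct=H75: ✓ → 29989
acct=H66: ✓ → 41467
acct=H97: ✓ → 23821
acct=H67: ✓ → 10495
acct=H95: ✓ → 11090
acct=H94: ✓ → 46096
acct=H60: ✗
acct=H24: ✗
acct=H23: ✓ → 24738
age_days_sum = 7156 + 15569 + 39853 + 26549 + 29989 + 41467 + 23821 + 10495 + 11090 + 46096 + 24738 = 276823

276823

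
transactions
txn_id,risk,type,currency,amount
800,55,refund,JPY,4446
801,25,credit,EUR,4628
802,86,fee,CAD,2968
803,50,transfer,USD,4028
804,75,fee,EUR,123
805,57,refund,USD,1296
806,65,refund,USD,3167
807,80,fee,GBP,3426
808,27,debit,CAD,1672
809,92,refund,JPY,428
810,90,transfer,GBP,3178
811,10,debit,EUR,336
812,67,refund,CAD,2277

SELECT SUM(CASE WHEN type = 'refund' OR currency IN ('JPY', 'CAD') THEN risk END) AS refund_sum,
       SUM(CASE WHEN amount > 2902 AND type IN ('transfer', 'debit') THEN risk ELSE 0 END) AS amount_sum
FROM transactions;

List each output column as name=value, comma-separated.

refund_sum=449, amount_sum=140

[refund_sum: type = 'refund' OR currency IN ('JPY', 'CAD')]
txn_id=800: ✓ → 55
txn_id=801: ✗
txn_id=802: ✓ → 86
txn_id=803: ✗
txn_id=804: ✗
txn_id=805: ✓ → 57
txn_id=806: ✓ → 65
txn_id=807: ✗
txn_id=808: ✓ → 27
txn_id=809: ✓ → 92
txn_id=810: ✗
txn_id=811: ✗
txn_id=812: ✓ → 67
refund_sum = 55 + 86 + 57 + 65 + 27 + 92 + 67 = 449
—
[amount_sum: amount > 2902 AND type IN ('transfer', 'debit')]
txn_id=800: ✗
txn_id=801: ✗
txn_id=802: ✗
txn_id=803: ✓ → 50
txn_id=804: ✗
txn_id=805: ✗
txn_id=806: ✗
txn_id=807: ✗
txn_id=808: ✗
txn_id=809: ✗
txn_id=810: ✓ → 90
txn_id=811: ✗
txn_id=812: ✗
amount_sum = 50 + 90 = 140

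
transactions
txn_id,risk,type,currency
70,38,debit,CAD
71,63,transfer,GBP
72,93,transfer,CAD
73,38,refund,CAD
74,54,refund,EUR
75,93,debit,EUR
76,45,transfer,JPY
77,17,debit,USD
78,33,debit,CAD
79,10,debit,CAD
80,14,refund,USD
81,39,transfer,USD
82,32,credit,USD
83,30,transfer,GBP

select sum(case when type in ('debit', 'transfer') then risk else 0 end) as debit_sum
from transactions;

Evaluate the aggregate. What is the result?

461

txn_id=70: ✓ → 38
txn_id=71: ✓ → 63
txn_id=72: ✓ → 93
txn_id=73: ✗
txn_id=74: ✗
txn_id=75: ✓ → 93
txn_id=76: ✓ → 45
txn_id=77: ✓ → 17
txn_id=78: ✓ → 33
txn_id=79: ✓ → 10
txn_id=80: ✗
txn_id=81: ✓ → 39
txn_id=82: ✗
txn_id=83: ✓ → 30
debit_sum = 38 + 63 + 93 + 93 + 45 + 17 + 33 + 10 + 39 + 30 = 461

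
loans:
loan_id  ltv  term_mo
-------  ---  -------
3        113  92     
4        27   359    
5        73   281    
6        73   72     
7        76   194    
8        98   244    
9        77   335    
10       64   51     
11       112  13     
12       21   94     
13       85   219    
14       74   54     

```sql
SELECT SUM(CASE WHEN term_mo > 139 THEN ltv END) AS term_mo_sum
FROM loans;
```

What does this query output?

loan_id=3: ✗
loan_id=4: ✓ → 27
loan_id=5: ✓ → 73
loan_id=6: ✗
loan_id=7: ✓ → 76
loan_id=8: ✓ → 98
loan_id=9: ✓ → 77
loan_id=10: ✗
loan_id=11: ✗
loan_id=12: ✗
loan_id=13: ✓ → 85
loan_id=14: ✗
term_mo_sum = 27 + 73 + 76 + 98 + 77 + 85 = 436

436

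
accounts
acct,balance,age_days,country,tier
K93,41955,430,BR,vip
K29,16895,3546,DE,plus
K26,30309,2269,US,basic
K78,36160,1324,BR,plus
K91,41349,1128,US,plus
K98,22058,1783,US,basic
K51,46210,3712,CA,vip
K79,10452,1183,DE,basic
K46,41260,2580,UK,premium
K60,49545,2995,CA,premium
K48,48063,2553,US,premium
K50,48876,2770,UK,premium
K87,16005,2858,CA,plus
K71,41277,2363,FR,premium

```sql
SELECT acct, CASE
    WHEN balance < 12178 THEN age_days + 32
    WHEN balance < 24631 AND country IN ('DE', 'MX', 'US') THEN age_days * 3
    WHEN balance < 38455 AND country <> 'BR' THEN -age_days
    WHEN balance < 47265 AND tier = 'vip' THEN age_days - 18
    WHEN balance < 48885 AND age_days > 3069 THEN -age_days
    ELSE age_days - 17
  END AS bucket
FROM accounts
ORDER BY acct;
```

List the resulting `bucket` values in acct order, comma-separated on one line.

acct=K26: balance < 38455 AND country <> 'BR' → -2269
acct=K29: balance < 24631 AND country IN ('DE', 'MX', 'US') → 10638
acct=K46: ELSE → 2563
acct=K48: ELSE → 2536
acct=K50: ELSE → 2753
acct=K51: balance < 47265 AND tier = 'vip' → 3694
acct=K60: ELSE → 2978
acct=K71: ELSE → 2346
acct=K78: ELSE → 1307
acct=K79: balance < 12178 → 1215
acct=K87: balance < 38455 AND country <> 'BR' → -2858
acct=K91: ELSE → 1111
acct=K93: balance < 47265 AND tier = 'vip' → 412
acct=K98: balance < 24631 AND country IN ('DE', 'MX', 'US') → 5349

-2269, 10638, 2563, 2536, 2753, 3694, 2978, 2346, 1307, 1215, -2858, 1111, 412, 5349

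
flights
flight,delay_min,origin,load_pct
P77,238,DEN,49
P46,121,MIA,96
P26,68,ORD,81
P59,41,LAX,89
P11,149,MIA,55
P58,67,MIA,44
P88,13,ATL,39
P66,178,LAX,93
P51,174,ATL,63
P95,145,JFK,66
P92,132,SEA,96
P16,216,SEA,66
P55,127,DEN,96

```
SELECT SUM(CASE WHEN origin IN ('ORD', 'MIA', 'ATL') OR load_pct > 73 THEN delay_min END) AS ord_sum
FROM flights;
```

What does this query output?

1070

flight=P77: ✗
flight=P46: ✓ → 121
flight=P26: ✓ → 68
flight=P59: ✓ → 41
flight=P11: ✓ → 149
flight=P58: ✓ → 67
flight=P88: ✓ → 13
flight=P66: ✓ → 178
flight=P51: ✓ → 174
flight=P95: ✗
flight=P92: ✓ → 132
flight=P16: ✗
flight=P55: ✓ → 127
ord_sum = 121 + 68 + 41 + 149 + 67 + 13 + 178 + 174 + 132 + 127 = 1070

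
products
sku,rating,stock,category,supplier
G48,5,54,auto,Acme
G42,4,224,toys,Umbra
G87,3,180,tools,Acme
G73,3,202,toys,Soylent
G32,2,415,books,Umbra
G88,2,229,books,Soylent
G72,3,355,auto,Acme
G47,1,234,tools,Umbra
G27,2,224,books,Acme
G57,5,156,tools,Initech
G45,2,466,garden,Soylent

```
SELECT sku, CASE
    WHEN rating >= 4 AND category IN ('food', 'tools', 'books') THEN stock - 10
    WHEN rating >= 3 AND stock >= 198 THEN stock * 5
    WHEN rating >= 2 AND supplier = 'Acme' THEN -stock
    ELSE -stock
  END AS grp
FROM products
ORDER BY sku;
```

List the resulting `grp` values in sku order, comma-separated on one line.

sku=G27: rating >= 2 AND supplier = 'Acme' → -224
sku=G32: ELSE → -415
sku=G42: rating >= 3 AND stock >= 198 → 1120
sku=G45: ELSE → -466
sku=G47: ELSE → -234
sku=G48: rating >= 2 AND supplier = 'Acme' → -54
sku=G57: rating >= 4 AND category IN ('food', 'tools', 'books') → 146
sku=G72: rating >= 3 AND stock >= 198 → 1775
sku=G73: rating >= 3 AND stock >= 198 → 1010
sku=G87: rating >= 2 AND supplier = 'Acme' → -180
sku=G88: ELSE → -229

-224, -415, 1120, -466, -234, -54, 146, 1775, 1010, -180, -229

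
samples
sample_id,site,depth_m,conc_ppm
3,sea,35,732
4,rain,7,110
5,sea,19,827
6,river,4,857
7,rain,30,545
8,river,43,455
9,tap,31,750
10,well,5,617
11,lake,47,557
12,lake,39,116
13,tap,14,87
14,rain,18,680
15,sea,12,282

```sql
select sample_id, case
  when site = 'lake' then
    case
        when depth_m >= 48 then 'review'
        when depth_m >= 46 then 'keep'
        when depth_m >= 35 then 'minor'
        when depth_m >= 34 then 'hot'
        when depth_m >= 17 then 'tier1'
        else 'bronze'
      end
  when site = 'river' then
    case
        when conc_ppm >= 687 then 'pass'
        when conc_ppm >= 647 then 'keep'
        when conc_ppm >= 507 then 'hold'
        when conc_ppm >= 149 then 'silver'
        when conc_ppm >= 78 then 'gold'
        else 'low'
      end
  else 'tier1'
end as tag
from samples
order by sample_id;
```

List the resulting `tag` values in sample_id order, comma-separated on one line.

tier1, tier1, tier1, pass, tier1, silver, tier1, tier1, keep, minor, tier1, tier1, tier1

sample_id=3: site='sea' → outer ELSE → tier1
sample_id=4: site='rain' → outer ELSE → tier1
sample_id=5: site='sea' → outer ELSE → tier1
sample_id=6: site='river' → inner[conc_ppm >= 687] → pass
sample_id=7: site='rain' → outer ELSE → tier1
sample_id=8: site='river' → inner[conc_ppm >= 149] → silver
sample_id=9: site='tap' → outer ELSE → tier1
sample_id=10: site='well' → outer ELSE → tier1
sample_id=11: site='lake' → inner[depth_m >= 46] → keep
sample_id=12: site='lake' → inner[depth_m >= 35] → minor
sample_id=13: site='tap' → outer ELSE → tier1
sample_id=14: site='rain' → outer ELSE → tier1
sample_id=15: site='sea' → outer ELSE → tier1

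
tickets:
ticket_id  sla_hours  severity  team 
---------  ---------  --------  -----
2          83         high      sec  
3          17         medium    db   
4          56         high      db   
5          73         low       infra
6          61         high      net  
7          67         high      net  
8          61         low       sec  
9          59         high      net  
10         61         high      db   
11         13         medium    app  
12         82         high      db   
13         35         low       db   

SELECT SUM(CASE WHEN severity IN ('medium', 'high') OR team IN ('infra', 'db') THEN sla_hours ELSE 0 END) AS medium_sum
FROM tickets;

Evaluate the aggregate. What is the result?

607

ticket_id=2: ✓ → 83
ticket_id=3: ✓ → 17
ticket_id=4: ✓ → 56
ticket_id=5: ✓ → 73
ticket_id=6: ✓ → 61
ticket_id=7: ✓ → 67
ticket_id=8: ✗
ticket_id=9: ✓ → 59
ticket_id=10: ✓ → 61
ticket_id=11: ✓ → 13
ticket_id=12: ✓ → 82
ticket_id=13: ✓ → 35
medium_sum = 83 + 17 + 56 + 73 + 61 + 67 + 59 + 61 + 13 + 82 + 35 = 607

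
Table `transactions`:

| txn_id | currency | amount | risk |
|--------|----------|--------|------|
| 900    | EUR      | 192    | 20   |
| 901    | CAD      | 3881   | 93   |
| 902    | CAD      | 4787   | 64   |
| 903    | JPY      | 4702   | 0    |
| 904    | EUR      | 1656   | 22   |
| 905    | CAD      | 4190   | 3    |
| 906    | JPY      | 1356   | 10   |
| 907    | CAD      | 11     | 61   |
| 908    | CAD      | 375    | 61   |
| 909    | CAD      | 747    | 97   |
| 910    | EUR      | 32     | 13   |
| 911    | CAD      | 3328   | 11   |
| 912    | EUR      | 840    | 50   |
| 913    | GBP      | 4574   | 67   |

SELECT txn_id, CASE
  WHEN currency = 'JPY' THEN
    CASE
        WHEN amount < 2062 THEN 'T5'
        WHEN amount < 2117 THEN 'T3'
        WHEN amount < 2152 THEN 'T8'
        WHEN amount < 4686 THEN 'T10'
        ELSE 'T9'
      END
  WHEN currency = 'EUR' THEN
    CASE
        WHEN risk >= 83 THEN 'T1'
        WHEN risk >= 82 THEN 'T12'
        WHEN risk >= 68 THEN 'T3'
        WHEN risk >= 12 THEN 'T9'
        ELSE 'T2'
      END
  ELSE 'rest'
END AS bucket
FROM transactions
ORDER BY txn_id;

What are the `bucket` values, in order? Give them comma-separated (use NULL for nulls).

txn_id=900: currency='EUR' → inner[risk >= 12] → T9
txn_id=901: currency='CAD' → outer ELSE → rest
txn_id=902: currency='CAD' → outer ELSE → rest
txn_id=903: currency='JPY' → inner[ELSE] → T9
txn_id=904: currency='EUR' → inner[risk >= 12] → T9
txn_id=905: currency='CAD' → outer ELSE → rest
txn_id=906: currency='JPY' → inner[amount < 2062] → T5
txn_id=907: currency='CAD' → outer ELSE → rest
txn_id=908: currency='CAD' → outer ELSE → rest
txn_id=909: currency='CAD' → outer ELSE → rest
txn_id=910: currency='EUR' → inner[risk >= 12] → T9
txn_id=911: currency='CAD' → outer ELSE → rest
txn_id=912: currency='EUR' → inner[risk >= 12] → T9
txn_id=913: currency='GBP' → outer ELSE → rest

T9, rest, rest, T9, T9, rest, T5, rest, rest, rest, T9, rest, T9, rest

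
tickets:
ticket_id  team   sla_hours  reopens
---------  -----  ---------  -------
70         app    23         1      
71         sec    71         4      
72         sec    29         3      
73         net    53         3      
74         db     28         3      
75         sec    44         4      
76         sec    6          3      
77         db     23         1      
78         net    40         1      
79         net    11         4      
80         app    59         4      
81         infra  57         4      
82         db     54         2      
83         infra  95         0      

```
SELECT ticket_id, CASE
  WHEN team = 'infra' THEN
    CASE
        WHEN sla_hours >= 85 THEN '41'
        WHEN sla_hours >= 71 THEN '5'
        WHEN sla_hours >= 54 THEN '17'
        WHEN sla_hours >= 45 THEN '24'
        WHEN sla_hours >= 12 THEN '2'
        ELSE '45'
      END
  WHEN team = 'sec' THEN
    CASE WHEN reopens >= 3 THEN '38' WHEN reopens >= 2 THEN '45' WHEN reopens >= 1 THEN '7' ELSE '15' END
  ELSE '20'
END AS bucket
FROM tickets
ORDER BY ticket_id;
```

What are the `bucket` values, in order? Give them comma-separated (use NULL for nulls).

ticket_id=70: team='app' → outer ELSE → 20
ticket_id=71: team='sec' → inner[reopens >= 3] → 38
ticket_id=72: team='sec' → inner[reopens >= 3] → 38
ticket_id=73: team='net' → outer ELSE → 20
ticket_id=74: team='db' → outer ELSE → 20
ticket_id=75: team='sec' → inner[reopens >= 3] → 38
ticket_id=76: team='sec' → inner[reopens >= 3] → 38
ticket_id=77: team='db' → outer ELSE → 20
ticket_id=78: team='net' → outer ELSE → 20
ticket_id=79: team='net' → outer ELSE → 20
ticket_id=80: team='app' → outer ELSE → 20
ticket_id=81: team='infra' → inner[sla_hours >= 54] → 17
ticket_id=82: team='db' → outer ELSE → 20
ticket_id=83: team='infra' → inner[sla_hours >= 85] → 41

20, 38, 38, 20, 20, 38, 38, 20, 20, 20, 20, 17, 20, 41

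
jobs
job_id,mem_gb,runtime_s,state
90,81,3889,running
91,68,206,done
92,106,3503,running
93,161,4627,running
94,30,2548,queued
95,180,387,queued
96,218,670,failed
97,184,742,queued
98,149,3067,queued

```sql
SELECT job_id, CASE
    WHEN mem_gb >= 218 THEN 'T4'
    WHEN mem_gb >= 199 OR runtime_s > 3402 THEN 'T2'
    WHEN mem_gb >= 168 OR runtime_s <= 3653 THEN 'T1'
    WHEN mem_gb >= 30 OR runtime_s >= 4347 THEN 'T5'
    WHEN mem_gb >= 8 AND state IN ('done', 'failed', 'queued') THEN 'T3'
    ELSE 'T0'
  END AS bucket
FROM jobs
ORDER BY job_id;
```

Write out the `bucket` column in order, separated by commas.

job_id=90: mem_gb >= 199 OR runtime_s > 3402 → T2
job_id=91: mem_gb >= 168 OR runtime_s <= 3653 → T1
job_id=92: mem_gb >= 199 OR runtime_s > 3402 → T2
job_id=93: mem_gb >= 199 OR runtime_s > 3402 → T2
job_id=94: mem_gb >= 168 OR runtime_s <= 3653 → T1
job_id=95: mem_gb >= 168 OR runtime_s <= 3653 → T1
job_id=96: mem_gb >= 218 → T4
job_id=97: mem_gb >= 168 OR runtime_s <= 3653 → T1
job_id=98: mem_gb >= 168 OR runtime_s <= 3653 → T1

T2, T1, T2, T2, T1, T1, T4, T1, T1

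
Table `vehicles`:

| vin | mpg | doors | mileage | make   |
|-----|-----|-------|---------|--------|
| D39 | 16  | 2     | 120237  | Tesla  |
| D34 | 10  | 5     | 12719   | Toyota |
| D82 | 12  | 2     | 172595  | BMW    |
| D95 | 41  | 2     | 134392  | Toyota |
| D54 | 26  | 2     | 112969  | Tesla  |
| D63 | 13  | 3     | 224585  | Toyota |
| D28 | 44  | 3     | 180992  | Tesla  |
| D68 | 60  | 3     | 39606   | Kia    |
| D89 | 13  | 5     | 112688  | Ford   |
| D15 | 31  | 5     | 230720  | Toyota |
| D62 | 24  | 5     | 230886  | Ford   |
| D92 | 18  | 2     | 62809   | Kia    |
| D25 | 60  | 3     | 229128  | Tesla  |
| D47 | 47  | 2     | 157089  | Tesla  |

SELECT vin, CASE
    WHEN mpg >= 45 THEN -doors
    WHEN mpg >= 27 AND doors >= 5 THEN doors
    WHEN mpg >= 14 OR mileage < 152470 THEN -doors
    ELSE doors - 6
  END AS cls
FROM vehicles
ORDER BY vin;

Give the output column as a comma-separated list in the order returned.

5, -3, -3, -5, -2, -2, -2, -5, -3, -3, -4, -5, -2, -2

vin=D15: mpg >= 27 AND doors >= 5 → 5
vin=D25: mpg >= 45 → -3
vin=D28: mpg >= 14 OR mileage < 152470 → -3
vin=D34: mpg >= 14 OR mileage < 152470 → -5
vin=D39: mpg >= 14 OR mileage < 152470 → -2
vin=D47: mpg >= 45 → -2
vin=D54: mpg >= 14 OR mileage < 152470 → -2
vin=D62: mpg >= 14 OR mileage < 152470 → -5
vin=D63: ELSE → -3
vin=D68: mpg >= 45 → -3
vin=D82: ELSE → -4
vin=D89: mpg >= 14 OR mileage < 152470 → -5
vin=D92: mpg >= 14 OR mileage < 152470 → -2
vin=D95: mpg >= 14 OR mileage < 152470 → -2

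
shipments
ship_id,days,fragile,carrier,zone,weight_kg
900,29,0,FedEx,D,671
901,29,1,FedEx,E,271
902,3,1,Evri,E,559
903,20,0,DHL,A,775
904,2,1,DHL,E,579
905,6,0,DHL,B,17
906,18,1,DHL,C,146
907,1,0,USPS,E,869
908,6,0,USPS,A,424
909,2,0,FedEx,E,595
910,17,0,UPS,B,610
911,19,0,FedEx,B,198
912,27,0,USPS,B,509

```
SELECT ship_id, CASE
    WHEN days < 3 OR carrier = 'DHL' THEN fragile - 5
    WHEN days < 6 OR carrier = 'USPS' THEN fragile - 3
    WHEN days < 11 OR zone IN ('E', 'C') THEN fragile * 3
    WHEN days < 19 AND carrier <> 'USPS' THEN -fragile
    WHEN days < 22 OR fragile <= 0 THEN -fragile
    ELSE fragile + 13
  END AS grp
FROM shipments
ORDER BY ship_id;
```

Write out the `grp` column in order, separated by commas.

0, 3, -2, -5, -4, -5, -4, -5, -3, -5, 0, 0, -3

ship_id=900: days < 22 OR fragile <= 0 → 0
ship_id=901: days < 11 OR zone IN ('E', 'C') → 3
ship_id=902: days < 6 OR carrier = 'USPS' → -2
ship_id=903: days < 3 OR carrier = 'DHL' → -5
ship_id=904: days < 3 OR carrier = 'DHL' → -4
ship_id=905: days < 3 OR carrier = 'DHL' → -5
ship_id=906: days < 3 OR carrier = 'DHL' → -4
ship_id=907: days < 3 OR carrier = 'DHL' → -5
ship_id=908: days < 6 OR carrier = 'USPS' → -3
ship_id=909: days < 3 OR carrier = 'DHL' → -5
ship_id=910: days < 19 AND carrier <> 'USPS' → 0
ship_id=911: days < 22 OR fragile <= 0 → 0
ship_id=912: days < 6 OR carrier = 'USPS' → -3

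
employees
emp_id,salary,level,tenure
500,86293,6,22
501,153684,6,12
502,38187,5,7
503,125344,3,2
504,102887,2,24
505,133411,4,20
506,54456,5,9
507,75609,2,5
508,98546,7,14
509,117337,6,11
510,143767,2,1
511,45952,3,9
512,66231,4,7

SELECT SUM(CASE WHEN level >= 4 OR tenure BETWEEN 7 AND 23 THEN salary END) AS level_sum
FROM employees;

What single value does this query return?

emp_id=500: ✓ → 86293
emp_id=501: ✓ → 153684
emp_id=502: ✓ → 38187
emp_id=503: ✗
emp_id=504: ✗
emp_id=505: ✓ → 133411
emp_id=506: ✓ → 54456
emp_id=507: ✗
emp_id=508: ✓ → 98546
emp_id=509: ✓ → 117337
emp_id=510: ✗
emp_id=511: ✓ → 45952
emp_id=512: ✓ → 66231
level_sum = 86293 + 153684 + 38187 + 133411 + 54456 + 98546 + 117337 + 45952 + 66231 = 794097

794097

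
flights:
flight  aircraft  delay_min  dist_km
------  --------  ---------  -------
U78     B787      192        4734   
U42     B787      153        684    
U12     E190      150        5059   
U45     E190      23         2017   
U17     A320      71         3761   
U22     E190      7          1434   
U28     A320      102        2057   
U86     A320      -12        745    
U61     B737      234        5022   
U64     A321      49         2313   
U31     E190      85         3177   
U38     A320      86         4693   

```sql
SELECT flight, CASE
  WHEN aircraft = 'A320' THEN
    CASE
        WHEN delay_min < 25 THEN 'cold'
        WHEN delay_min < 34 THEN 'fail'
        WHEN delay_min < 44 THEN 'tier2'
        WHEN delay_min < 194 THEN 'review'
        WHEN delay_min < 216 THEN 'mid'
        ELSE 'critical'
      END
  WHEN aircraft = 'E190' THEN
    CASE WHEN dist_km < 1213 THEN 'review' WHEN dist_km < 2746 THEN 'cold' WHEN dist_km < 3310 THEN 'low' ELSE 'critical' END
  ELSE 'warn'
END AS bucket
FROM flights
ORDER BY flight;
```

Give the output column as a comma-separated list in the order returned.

critical, review, cold, review, low, review, warn, cold, warn, warn, warn, cold

flight=U12: aircraft='E190' → inner[ELSE] → critical
flight=U17: aircraft='A320' → inner[delay_min < 194] → review
flight=U22: aircraft='E190' → inner[dist_km < 2746] → cold
flight=U28: aircraft='A320' → inner[delay_min < 194] → review
flight=U31: aircraft='E190' → inner[dist_km < 3310] → low
flight=U38: aircraft='A320' → inner[delay_min < 194] → review
flight=U42: aircraft='B787' → outer ELSE → warn
flight=U45: aircraft='E190' → inner[dist_km < 2746] → cold
flight=U61: aircraft='B737' → outer ELSE → warn
flight=U64: aircraft='A321' → outer ELSE → warn
flight=U78: aircraft='B787' → outer ELSE → warn
flight=U86: aircraft='A320' → inner[delay_min < 25] → cold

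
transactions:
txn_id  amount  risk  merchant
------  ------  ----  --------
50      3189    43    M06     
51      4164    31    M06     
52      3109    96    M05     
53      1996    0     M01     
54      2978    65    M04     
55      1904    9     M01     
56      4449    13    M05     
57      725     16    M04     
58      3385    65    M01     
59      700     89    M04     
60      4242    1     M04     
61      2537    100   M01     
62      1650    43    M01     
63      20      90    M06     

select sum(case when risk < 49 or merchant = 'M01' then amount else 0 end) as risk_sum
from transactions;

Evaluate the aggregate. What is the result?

28241

txn_id=50: ✓ → 3189
txn_id=51: ✓ → 4164
txn_id=52: ✗
txn_id=53: ✓ → 1996
txn_id=54: ✗
txn_id=55: ✓ → 1904
txn_id=56: ✓ → 4449
txn_id=57: ✓ → 725
txn_id=58: ✓ → 3385
txn_id=59: ✗
txn_id=60: ✓ → 4242
txn_id=61: ✓ → 2537
txn_id=62: ✓ → 1650
txn_id=63: ✗
risk_sum = 3189 + 4164 + 1996 + 1904 + 4449 + 725 + 3385 + 4242 + 2537 + 1650 = 28241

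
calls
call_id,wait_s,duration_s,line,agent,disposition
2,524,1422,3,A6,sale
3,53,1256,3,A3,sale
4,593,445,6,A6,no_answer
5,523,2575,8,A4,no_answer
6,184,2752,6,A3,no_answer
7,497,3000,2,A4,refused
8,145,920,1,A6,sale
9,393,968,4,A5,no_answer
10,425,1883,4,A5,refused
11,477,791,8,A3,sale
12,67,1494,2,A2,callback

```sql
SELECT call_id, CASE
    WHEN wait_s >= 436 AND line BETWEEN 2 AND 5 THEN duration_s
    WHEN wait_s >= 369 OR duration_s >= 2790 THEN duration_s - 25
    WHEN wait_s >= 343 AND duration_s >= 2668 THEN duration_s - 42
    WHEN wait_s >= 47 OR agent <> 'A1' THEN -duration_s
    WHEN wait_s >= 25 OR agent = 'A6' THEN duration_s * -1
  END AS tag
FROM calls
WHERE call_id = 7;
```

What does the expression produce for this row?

3000

call_id = 7: wait_s=497, duration_s=3000, line=2, agent=A4, disposition=refused.
wait_s >= 436 AND line BETWEEN 2 AND 5 → true → 3000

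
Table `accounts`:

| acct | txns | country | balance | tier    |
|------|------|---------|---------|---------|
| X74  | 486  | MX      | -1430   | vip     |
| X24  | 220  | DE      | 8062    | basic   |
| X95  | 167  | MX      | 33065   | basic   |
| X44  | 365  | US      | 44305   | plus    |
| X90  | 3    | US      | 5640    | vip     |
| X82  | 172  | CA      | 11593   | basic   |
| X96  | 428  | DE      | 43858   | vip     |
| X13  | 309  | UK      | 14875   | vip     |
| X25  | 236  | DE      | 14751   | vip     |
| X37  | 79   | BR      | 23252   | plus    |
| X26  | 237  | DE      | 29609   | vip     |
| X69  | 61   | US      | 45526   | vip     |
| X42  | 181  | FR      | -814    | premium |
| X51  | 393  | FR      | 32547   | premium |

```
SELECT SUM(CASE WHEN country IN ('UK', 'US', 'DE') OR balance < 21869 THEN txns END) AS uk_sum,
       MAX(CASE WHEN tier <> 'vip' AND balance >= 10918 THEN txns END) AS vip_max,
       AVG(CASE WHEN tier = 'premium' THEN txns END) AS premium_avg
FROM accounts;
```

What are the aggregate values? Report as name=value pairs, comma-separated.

[uk_sum: country IN ('UK', 'US', 'DE') OR balance < 21869]
acct=X74: ✓ → 486
acct=X24: ✓ → 220
acct=X95: ✗
acct=X44: ✓ → 365
acct=X90: ✓ → 3
acct=X82: ✓ → 172
acct=X96: ✓ → 428
acct=X13: ✓ → 309
acct=X25: ✓ → 236
acct=X37: ✗
acct=X26: ✓ → 237
acct=X69: ✓ → 61
acct=X42: ✓ → 181
acct=X51: ✗
uk_sum = 486 + 220 + 365 + 3 + 172 + 428 + 309 + 236 + 237 + 61 + 181 = 2698
—
[vip_max: tier <> 'vip' AND balance >= 10918]
acct=X74: ✗
acct=X24: ✗
acct=X95: ✓ → 167
acct=X44: ✓ → 365
acct=X90: ✗
acct=X82: ✓ → 172
acct=X96: ✗
acct=X13: ✗
acct=X25: ✗
acct=X37: ✓ → 79
acct=X26: ✗
acct=X69: ✗
acct=X42: ✗
acct=X51: ✓ → 393
vip_max = MAX(167, 365, 172, 79, 393) = 393
—
[premium_avg: tier = 'premium']
acct=X74: ✗
acct=X24: ✗
acct=X95: ✗
acct=X44: ✗
acct=X90: ✗
acct=X82: ✗
acct=X96: ✗
acct=X13: ✗
acct=X25: ✗
acct=X37: ✗
acct=X26: ✗
acct=X69: ✗
acct=X42: ✓ → 181
acct=X51: ✓ → 393
premium_avg = (181 + 393) / 2 = 287

uk_sum=2698, vip_max=393, premium_avg=287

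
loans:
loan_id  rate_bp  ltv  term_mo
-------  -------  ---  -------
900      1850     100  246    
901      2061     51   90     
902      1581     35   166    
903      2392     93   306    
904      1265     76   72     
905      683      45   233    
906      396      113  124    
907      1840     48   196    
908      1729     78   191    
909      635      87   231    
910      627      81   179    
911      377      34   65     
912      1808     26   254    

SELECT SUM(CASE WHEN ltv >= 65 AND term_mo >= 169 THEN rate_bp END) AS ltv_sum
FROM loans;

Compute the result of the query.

loan_id=900: ✓ → 1850
loan_id=901: ✗
loan_id=902: ✗
loan_id=903: ✓ → 2392
loan_id=904: ✗
loan_id=905: ✗
loan_id=906: ✗
loan_id=907: ✗
loan_id=908: ✓ → 1729
loan_id=909: ✓ → 635
loan_id=910: ✓ → 627
loan_id=911: ✗
loan_id=912: ✗
ltv_sum = 1850 + 2392 + 1729 + 635 + 627 = 7233

7233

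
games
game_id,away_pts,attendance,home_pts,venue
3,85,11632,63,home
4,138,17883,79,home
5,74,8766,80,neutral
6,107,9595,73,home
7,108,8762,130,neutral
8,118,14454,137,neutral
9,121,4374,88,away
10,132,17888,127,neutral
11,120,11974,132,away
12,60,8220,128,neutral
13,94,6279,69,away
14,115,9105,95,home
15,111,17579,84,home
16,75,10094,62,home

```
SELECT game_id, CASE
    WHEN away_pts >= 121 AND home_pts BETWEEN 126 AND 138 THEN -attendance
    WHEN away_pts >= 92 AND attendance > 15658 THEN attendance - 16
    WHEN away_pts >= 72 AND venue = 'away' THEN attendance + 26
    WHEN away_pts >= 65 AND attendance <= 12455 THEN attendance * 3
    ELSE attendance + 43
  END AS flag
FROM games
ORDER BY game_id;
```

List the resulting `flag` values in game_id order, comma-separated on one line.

34896, 17867, 26298, 28785, 26286, 14497, 4400, -17888, 12000, 8263, 6305, 27315, 17563, 30282

game_id=3: away_pts >= 65 AND attendance <= 12455 → 34896
game_id=4: away_pts >= 92 AND attendance > 15658 → 17867
game_id=5: away_pts >= 65 AND attendance <= 12455 → 26298
game_id=6: away_pts >= 65 AND attendance <= 12455 → 28785
game_id=7: away_pts >= 65 AND attendance <= 12455 → 26286
game_id=8: ELSE → 14497
game_id=9: away_pts >= 72 AND venue = 'away' → 4400
game_id=10: away_pts >= 121 AND home_pts BETWEEN 126 AND 138 → -17888
game_id=11: away_pts >= 72 AND venue = 'away' → 12000
game_id=12: ELSE → 8263
game_id=13: away_pts >= 72 AND venue = 'away' → 6305
game_id=14: away_pts >= 65 AND attendance <= 12455 → 27315
game_id=15: away_pts >= 92 AND attendance > 15658 → 17563
game_id=16: away_pts >= 65 AND attendance <= 12455 → 30282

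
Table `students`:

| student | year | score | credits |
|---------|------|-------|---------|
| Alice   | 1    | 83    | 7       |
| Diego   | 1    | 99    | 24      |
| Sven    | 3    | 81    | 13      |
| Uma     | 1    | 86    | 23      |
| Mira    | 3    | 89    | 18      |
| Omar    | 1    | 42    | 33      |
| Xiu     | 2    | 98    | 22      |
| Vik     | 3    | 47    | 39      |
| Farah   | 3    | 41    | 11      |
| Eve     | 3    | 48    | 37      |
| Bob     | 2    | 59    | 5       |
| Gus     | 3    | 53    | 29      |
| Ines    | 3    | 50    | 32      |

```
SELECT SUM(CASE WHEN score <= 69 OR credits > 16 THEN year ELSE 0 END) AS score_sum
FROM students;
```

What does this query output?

student=Alice: ✗
student=Diego: ✓ → 1
student=Sven: ✗
student=Uma: ✓ → 1
student=Mira: ✓ → 3
student=Omar: ✓ → 1
student=Xiu: ✓ → 2
student=Vik: ✓ → 3
student=Farah: ✓ → 3
student=Eve: ✓ → 3
student=Bob: ✓ → 2
student=Gus: ✓ → 3
student=Ines: ✓ → 3
score_sum = 1 + 1 + 3 + 1 + 2 + 3 + 3 + 3 + 2 + 3 + 3 = 25

25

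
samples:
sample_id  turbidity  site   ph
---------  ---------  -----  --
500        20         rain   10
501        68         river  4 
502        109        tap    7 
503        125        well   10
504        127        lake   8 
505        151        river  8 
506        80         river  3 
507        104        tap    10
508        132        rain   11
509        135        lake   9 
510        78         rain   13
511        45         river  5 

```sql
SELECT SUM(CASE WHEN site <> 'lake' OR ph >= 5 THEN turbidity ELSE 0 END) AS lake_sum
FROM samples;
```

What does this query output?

1174

sample_id=500: ✓ → 20
sample_id=501: ✓ → 68
sample_id=502: ✓ → 109
sample_id=503: ✓ → 125
sample_id=504: ✓ → 127
sample_id=505: ✓ → 151
sample_id=506: ✓ → 80
sample_id=507: ✓ → 104
sample_id=508: ✓ → 132
sample_id=509: ✓ → 135
sample_id=510: ✓ → 78
sample_id=511: ✓ → 45
lake_sum = 20 + 68 + 109 + 125 + 127 + 151 + 80 + 104 + 132 + 135 + 78 + 45 = 1174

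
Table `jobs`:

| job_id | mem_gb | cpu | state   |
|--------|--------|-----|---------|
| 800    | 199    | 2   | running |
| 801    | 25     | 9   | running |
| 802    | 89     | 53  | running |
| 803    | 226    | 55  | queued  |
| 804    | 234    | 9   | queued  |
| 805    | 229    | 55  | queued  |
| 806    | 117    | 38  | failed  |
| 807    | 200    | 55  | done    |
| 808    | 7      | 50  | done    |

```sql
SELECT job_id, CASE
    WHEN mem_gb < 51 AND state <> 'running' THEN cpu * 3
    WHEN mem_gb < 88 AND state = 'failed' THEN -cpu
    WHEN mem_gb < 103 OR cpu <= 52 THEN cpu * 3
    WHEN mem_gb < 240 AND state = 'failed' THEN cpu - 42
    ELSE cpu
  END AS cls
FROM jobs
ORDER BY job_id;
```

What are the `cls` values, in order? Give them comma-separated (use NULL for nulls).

6, 27, 159, 55, 27, 55, 114, 55, 150

job_id=800: mem_gb < 103 OR cpu <= 52 → 6
job_id=801: mem_gb < 103 OR cpu <= 52 → 27
job_id=802: mem_gb < 103 OR cpu <= 52 → 159
job_id=803: ELSE → 55
job_id=804: mem_gb < 103 OR cpu <= 52 → 27
job_id=805: ELSE → 55
job_id=806: mem_gb < 103 OR cpu <= 52 → 114
job_id=807: ELSE → 55
job_id=808: mem_gb < 51 AND state <> 'running' → 150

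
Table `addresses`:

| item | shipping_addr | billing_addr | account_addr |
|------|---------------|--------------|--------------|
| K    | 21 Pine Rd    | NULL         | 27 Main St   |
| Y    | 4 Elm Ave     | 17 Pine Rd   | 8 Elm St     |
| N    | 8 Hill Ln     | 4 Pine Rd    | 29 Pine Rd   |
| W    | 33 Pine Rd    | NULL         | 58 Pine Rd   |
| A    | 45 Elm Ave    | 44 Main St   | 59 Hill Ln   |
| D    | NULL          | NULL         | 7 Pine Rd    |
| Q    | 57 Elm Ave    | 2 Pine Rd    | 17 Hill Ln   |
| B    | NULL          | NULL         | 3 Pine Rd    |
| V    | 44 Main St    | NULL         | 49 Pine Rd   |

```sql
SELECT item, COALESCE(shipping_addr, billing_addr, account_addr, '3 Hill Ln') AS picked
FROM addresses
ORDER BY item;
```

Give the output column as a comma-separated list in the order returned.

item=A: shipping_addr=45 Elm Ave → 45 Elm Ave
item=B: shipping_addr=NULL, billing_addr=NULL, account_addr=3 Pine Rd → 3 Pine Rd
item=D: shipping_addr=NULL, billing_addr=NULL, account_addr=7 Pine Rd → 7 Pine Rd
item=K: shipping_addr=21 Pine Rd → 21 Pine Rd
item=N: shipping_addr=8 Hill Ln → 8 Hill Ln
item=Q: shipping_addr=57 Elm Ave → 57 Elm Ave
item=V: shipping_addr=44 Main St → 44 Main St
item=W: shipping_addr=33 Pine Rd → 33 Pine Rd
item=Y: shipping_addr=4 Elm Ave → 4 Elm Ave

45 Elm Ave, 3 Pine Rd, 7 Pine Rd, 21 Pine Rd, 8 Hill Ln, 57 Elm Ave, 44 Main St, 33 Pine Rd, 4 Elm Ave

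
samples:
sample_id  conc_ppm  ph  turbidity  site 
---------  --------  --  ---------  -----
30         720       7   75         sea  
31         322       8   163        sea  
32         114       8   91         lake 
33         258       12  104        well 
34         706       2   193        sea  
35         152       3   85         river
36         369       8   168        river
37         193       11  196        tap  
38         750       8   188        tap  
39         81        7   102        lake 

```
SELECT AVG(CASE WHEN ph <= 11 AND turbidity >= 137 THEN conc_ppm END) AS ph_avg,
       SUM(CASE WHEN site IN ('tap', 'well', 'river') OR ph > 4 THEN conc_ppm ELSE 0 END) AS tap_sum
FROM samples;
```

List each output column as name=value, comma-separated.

[ph_avg: ph <= 11 AND turbidity >= 137]
sample_id=30: ✗
sample_id=31: ✓ → 322
sample_id=32: ✗
sample_id=33: ✗
sample_id=34: ✓ → 706
sample_id=35: ✗
sample_id=36: ✓ → 369
sample_id=37: ✓ → 193
sample_id=38: ✓ → 750
sample_id=39: ✗
ph_avg = (322 + 706 + 369 + 193 + 750) / 5 = 468
—
[tap_sum: site IN ('tap', 'well', 'river') OR ph > 4]
sample_id=30: ✓ → 720
sample_id=31: ✓ → 322
sample_id=32: ✓ → 114
sample_id=33: ✓ → 258
sample_id=34: ✗
sample_id=35: ✓ → 152
sample_id=36: ✓ → 369
sample_id=37: ✓ → 193
sample_id=38: ✓ → 750
sample_id=39: ✓ → 81
tap_sum = 720 + 322 + 114 + 258 + 152 + 369 + 193 + 750 + 81 = 2959

ph_avg=468, tap_sum=2959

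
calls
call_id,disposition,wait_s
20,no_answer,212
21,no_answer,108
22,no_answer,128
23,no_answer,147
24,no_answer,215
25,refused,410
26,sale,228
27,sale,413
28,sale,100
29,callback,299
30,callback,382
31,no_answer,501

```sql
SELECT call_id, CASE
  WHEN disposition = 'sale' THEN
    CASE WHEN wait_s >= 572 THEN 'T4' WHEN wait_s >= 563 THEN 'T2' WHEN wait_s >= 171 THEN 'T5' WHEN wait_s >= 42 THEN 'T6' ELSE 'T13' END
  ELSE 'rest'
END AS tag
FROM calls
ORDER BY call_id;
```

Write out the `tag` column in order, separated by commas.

rest, rest, rest, rest, rest, rest, T5, T5, T6, rest, rest, rest

call_id=20: disposition='no_answer' → outer ELSE → rest
call_id=21: disposition='no_answer' → outer ELSE → rest
call_id=22: disposition='no_answer' → outer ELSE → rest
call_id=23: disposition='no_answer' → outer ELSE → rest
call_id=24: disposition='no_answer' → outer ELSE → rest
call_id=25: disposition='refused' → outer ELSE → rest
call_id=26: disposition='sale' → inner[wait_s >= 171] → T5
call_id=27: disposition='sale' → inner[wait_s >= 171] → T5
call_id=28: disposition='sale' → inner[wait_s >= 42] → T6
call_id=29: disposition='callback' → outer ELSE → rest
call_id=30: disposition='callback' → outer ELSE → rest
call_id=31: disposition='no_answer' → outer ELSE → rest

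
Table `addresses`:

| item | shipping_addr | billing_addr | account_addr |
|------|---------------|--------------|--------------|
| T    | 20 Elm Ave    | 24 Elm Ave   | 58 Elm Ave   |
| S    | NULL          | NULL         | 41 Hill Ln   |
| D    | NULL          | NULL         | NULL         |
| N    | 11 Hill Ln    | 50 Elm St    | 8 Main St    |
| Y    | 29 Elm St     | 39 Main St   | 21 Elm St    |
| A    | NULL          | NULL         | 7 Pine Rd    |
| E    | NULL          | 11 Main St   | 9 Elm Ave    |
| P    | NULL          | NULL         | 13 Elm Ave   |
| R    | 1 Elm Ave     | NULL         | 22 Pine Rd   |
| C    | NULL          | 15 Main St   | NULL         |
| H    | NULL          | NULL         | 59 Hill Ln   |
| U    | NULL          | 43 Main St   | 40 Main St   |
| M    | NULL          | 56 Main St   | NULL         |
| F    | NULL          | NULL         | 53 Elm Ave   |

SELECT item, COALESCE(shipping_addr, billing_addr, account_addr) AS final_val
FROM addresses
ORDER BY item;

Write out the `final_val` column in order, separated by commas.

item=A: shipping_addr=NULL, billing_addr=NULL, account_addr=7 Pine Rd → 7 Pine Rd
item=C: shipping_addr=NULL, billing_addr=15 Main St → 15 Main St
item=D: shipping_addr=NULL, billing_addr=NULL, account_addr=NULL (all NULL) → NULL
item=E: shipping_addr=NULL, billing_addr=11 Main St → 11 Main St
item=F: shipping_addr=NULL, billing_addr=NULL, account_addr=53 Elm Ave → 53 Elm Ave
item=H: shipping_addr=NULL, billing_addr=NULL, account_addr=59 Hill Ln → 59 Hill Ln
item=M: shipping_addr=NULL, billing_addr=56 Main St → 56 Main St
item=N: shipping_addr=11 Hill Ln → 11 Hill Ln
item=P: shipping_addr=NULL, billing_addr=NULL, account_addr=13 Elm Ave → 13 Elm Ave
item=R: shipping_addr=1 Elm Ave → 1 Elm Ave
item=S: shipping_addr=NULL, billing_addr=NULL, account_addr=41 Hill Ln → 41 Hill Ln
item=T: shipping_addr=20 Elm Ave → 20 Elm Ave
item=U: shipping_addr=NULL, billing_addr=43 Main St → 43 Main St
item=Y: shipping_addr=29 Elm St → 29 Elm St

7 Pine Rd, 15 Main St, NULL, 11 Main St, 53 Elm Ave, 59 Hill Ln, 56 Main St, 11 Hill Ln, 13 Elm Ave, 1 Elm Ave, 41 Hill Ln, 20 Elm Ave, 43 Main St, 29 Elm St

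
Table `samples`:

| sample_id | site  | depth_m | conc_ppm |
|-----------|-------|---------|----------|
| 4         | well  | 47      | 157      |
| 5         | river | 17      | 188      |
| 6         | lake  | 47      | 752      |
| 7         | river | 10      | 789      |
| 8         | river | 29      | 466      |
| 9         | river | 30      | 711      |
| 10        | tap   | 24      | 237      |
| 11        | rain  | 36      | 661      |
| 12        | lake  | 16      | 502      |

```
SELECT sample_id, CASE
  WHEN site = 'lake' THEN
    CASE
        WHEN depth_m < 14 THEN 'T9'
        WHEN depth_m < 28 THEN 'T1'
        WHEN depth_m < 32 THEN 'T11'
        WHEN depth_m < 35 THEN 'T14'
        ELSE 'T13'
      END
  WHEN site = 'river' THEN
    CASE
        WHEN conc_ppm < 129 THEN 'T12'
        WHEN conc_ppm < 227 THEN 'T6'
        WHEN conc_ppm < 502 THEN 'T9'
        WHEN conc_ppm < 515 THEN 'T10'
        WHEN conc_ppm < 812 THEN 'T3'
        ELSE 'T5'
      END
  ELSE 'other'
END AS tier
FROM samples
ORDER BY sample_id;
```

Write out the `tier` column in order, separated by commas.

other, T6, T13, T3, T9, T3, other, other, T1

sample_id=4: site='well' → outer ELSE → other
sample_id=5: site='river' → inner[conc_ppm < 227] → T6
sample_id=6: site='lake' → inner[ELSE] → T13
sample_id=7: site='river' → inner[conc_ppm < 812] → T3
sample_id=8: site='river' → inner[conc_ppm < 502] → T9
sample_id=9: site='river' → inner[conc_ppm < 812] → T3
sample_id=10: site='tap' → outer ELSE → other
sample_id=11: site='rain' → outer ELSE → other
sample_id=12: site='lake' → inner[depth_m < 28] → T1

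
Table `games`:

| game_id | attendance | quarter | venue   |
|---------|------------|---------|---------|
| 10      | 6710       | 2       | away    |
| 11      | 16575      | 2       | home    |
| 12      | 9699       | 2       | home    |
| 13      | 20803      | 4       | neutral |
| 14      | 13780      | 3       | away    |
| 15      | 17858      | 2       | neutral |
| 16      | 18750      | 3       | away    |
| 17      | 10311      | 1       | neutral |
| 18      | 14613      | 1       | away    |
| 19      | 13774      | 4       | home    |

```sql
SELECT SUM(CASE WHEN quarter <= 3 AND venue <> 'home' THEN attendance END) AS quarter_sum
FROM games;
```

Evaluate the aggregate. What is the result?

game_id=10: ✓ → 6710
game_id=11: ✗
game_id=12: ✗
game_id=13: ✗
game_id=14: ✓ → 13780
game_id=15: ✓ → 17858
game_id=16: ✓ → 18750
game_id=17: ✓ → 10311
game_id=18: ✓ → 14613
game_id=19: ✗
quarter_sum = 6710 + 13780 + 17858 + 18750 + 10311 + 14613 = 82022

82022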